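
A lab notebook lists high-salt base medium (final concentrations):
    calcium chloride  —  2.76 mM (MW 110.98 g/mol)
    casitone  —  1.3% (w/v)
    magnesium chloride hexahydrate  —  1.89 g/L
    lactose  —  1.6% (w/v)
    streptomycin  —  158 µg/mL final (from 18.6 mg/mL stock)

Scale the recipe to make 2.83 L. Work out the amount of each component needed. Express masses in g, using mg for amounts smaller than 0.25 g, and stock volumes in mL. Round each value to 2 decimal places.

Scale factor relative to 1 L: 2.83.
calcium chloride: 2.76 mmol/L × 110.98 g/mol × 2.83 L ÷ 1000 = 0.87 g
casitone: 1.3% w/v = 13 g/L → 13 × 2.83 L = 36.79 g
magnesium chloride hexahydrate: 1.89 g/L × 2.83 L = 5.35 g
lactose: 1.6 g per 100 mL × 2830 mL ÷ 100 = 45.28 g
streptomycin: dilute stock: 158 µg/mL × 2830 mL ÷ 18600 µg/mL = 24.04 mL

calcium chloride 0.87 g; casitone 36.79 g; magnesium chloride hexahydrate 5.35 g; lactose 45.28 g; streptomycin 24.04 mL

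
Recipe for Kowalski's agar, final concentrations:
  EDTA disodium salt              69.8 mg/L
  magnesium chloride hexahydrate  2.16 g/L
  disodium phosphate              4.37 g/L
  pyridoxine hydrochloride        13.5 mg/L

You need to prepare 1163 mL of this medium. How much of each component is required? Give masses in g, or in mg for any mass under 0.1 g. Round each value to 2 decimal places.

Working volume: 1163 mL = 1.163 L.
EDTA disodium salt: 69.8 mg/L × 1.163 L = 81.18 mg
magnesium chloride hexahydrate: 2.16 g/L × 1.163 L = 2.51 g
disodium phosphate: 4.37 g/L × 1.163 L = 5.08 g
pyridoxine hydrochloride: 13.5 mg/L × 1.163 L = 15.70 mg

EDTA disodium salt 81.18 mg; magnesium chloride hexahydrate 2.51 g; disodium phosphate 5.08 g; pyridoxine hydrochloride 15.70 mg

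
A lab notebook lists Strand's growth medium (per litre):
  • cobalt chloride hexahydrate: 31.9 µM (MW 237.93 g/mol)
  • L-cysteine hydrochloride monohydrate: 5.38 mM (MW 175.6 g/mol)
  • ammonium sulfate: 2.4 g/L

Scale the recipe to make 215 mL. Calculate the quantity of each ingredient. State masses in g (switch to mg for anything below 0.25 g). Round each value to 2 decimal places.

Scale factor relative to 1 L: 0.215.
cobalt chloride hexahydrate: 31.9 µmol/L × 237.93 g/mol × 0.215 L ÷ 1000 = 1.63 mg
L-cysteine hydrochloride monohydrate: 5.38 mmol/L × 175.6 mg/mmol × 0.215 L = 203.12 mg
ammonium sulfate: 2.4 g/L × 0.215 L = 0.52 g

cobalt chloride hexahydrate 1.63 mg; L-cysteine hydrochloride monohydrate 203.12 mg; ammonium sulfate 0.52 g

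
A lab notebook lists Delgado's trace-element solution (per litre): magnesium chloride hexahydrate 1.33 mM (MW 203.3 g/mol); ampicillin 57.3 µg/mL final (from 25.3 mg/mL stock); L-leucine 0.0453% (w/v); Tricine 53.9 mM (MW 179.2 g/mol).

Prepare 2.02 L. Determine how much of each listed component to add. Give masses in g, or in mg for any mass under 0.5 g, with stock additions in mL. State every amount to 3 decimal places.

magnesium chloride hexahydrate 0.546 g; ampicillin 4.575 mL; L-leucine 0.915 g; Tricine 19.511 g

Working volume: 2.02 L.
magnesium chloride hexahydrate: 1.33 mmol/L × 203.3 g/mol × 2.02 L ÷ 1000 = 0.546 g
ampicillin: dilute stock: 57.3 µg/mL × 2020 mL ÷ 25300 µg/mL = 4.575 mL
L-leucine: 0.0453% w/v = 0.453 g/L → 0.453 × 2.02 L = 0.915 g
Tricine: 53.9 mmol/L × 179.2 g/mol × 2.02 L ÷ 1000 = 19.511 g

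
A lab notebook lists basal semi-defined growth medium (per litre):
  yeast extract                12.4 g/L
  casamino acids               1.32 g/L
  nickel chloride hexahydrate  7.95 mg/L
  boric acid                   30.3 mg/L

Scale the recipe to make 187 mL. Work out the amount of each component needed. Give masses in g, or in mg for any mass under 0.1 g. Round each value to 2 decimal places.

yeast extract 2.32 g; casamino acids 0.25 g; nickel chloride hexahydrate 1.49 mg; boric acid 5.67 mg

Scale factor relative to 1 L: 0.187.
yeast extract: 12.4 g/L × 0.187 L = 2.32 g
casamino acids: 1.32 g/L × 0.187 L = 0.25 g
nickel chloride hexahydrate: 7.95 mg/L × 0.187 L = 1.49 mg
boric acid: 30.3 mg/L × 0.187 L = 5.67 mg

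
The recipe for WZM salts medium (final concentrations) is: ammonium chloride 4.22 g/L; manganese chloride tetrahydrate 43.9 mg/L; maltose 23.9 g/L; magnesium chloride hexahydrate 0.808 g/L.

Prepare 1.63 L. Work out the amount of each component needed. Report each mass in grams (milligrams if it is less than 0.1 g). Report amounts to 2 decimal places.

ammonium chloride 6.88 g; manganese chloride tetrahydrate 71.56 mg; maltose 38.96 g; magnesium chloride hexahydrate 1.32 g

Scale factor relative to 1 L: 1.63.
ammonium chloride: 4.22 g/L × 1.63 L = 6.88 g
manganese chloride tetrahydrate: 43.9 mg/L × 1.63 L = 71.56 mg
maltose: 23.9 g/L × 1.63 L = 38.96 g
magnesium chloride hexahydrate: 0.808 g/L × 1.63 L = 1.32 g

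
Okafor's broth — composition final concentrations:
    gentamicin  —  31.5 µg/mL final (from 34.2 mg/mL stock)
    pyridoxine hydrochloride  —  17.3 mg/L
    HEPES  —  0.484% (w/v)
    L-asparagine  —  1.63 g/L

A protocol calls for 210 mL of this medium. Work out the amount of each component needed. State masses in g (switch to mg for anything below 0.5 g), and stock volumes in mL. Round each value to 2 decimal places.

Scale factor relative to 1 L: 0.21.
gentamicin: dilute stock: 31.5 µg/mL × 210 mL ÷ 34200 µg/mL = 0.19 mL
pyridoxine hydrochloride: 17.3 mg/L × 0.21 L = 3.63 mg
HEPES: 0.484 g per 100 mL × 210 mL ÷ 100 = 1.02 g
L-asparagine: 1.63 g/L × 0.21 L = 0.3423 g = 342.30 mg

gentamicin 0.19 mL; pyridoxine hydrochloride 3.63 mg; HEPES 1.02 g; L-asparagine 342.30 mg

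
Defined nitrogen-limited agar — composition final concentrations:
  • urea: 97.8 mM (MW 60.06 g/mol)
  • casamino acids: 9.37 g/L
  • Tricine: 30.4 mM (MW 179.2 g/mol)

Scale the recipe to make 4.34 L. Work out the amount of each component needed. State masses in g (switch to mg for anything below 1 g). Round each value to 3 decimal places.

urea 25.493 g; casamino acids 40.666 g; Tricine 23.643 g

Scale factor relative to 1 L: 4.34.
urea: 97.8 mmol/L × 60.06 g/mol × 4.34 L ÷ 1000 = 25.493 g
casamino acids: 9.37 g/L × 4.34 L = 40.666 g
Tricine: 30.4 mmol/L × 179.2 g/mol × 4.34 L ÷ 1000 = 23.643 g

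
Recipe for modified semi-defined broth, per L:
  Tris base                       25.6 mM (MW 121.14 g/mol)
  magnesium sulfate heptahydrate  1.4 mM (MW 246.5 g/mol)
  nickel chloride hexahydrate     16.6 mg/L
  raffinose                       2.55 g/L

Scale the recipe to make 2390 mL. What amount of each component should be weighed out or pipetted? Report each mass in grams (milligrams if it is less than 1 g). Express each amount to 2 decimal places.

Tris base 7.41 g; magnesium sulfate heptahydrate 824.79 mg; nickel chloride hexahydrate 39.67 mg; raffinose 6.09 g

Working volume: 2390 mL = 2.39 L.
Tris base: 25.6 mmol/L × 121.14 g/mol × 2.39 L ÷ 1000 = 7.41 g
magnesium sulfate heptahydrate: 1.4 mmol/L × 246.5 mg/mmol × 2.39 L = 824.79 mg
nickel chloride hexahydrate: 16.6 mg/L × 2.39 L = 39.67 mg
raffinose: 2.55 g/L × 2.39 L = 6.09 g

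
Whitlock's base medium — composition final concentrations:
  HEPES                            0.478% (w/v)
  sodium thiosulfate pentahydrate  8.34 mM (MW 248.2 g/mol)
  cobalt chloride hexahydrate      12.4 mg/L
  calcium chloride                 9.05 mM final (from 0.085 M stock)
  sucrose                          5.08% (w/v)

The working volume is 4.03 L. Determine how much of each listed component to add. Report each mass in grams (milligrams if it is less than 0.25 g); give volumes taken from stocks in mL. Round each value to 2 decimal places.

Scale factor relative to 1 L: 4.03.
HEPES: 0.478 g per 100 mL × 4030 mL ÷ 100 = 19.26 g
sodium thiosulfate pentahydrate: 8.34 mmol/L × 248.2 g/mol × 4.03 L ÷ 1000 = 8.34 g
cobalt chloride hexahydrate: 12.4 mg/L × 4.03 L = 49.97 mg
calcium chloride: C1V1 = C2V2 → 9.05 mM × 4030 mL ÷ 85 mM = 429.08 mL
sucrose: 5.08% w/v = 50.8 g/L → 50.8 × 4.03 L = 204.72 g

HEPES 19.26 g; sodium thiosulfate pentahydrate 8.34 g; cobalt chloride hexahydrate 49.97 mg; calcium chloride 429.08 mL; sucrose 204.72 g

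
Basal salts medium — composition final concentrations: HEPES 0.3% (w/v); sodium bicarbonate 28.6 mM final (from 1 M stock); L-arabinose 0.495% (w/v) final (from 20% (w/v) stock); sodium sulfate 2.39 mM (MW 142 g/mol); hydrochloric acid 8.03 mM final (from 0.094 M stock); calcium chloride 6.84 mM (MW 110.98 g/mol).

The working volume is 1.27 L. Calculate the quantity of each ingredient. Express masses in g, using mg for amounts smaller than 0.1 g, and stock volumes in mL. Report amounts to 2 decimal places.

HEPES 3.81 g; sodium bicarbonate 36.32 mL; L-arabinose 31.43 mL; sodium sulfate 0.43 g; hydrochloric acid 108.49 mL; calcium chloride 0.96 g

Scale factor relative to 1 L: 1.27.
HEPES: 0.3 g per 100 mL × 1270 mL ÷ 100 = 3.81 g
sodium bicarbonate: V = C2·V2/C1 = 28.6 mM × 1270 mL ÷ 1000 mM = 36.32 mL
L-arabinose: V = C2·V2/C1 = 0.495% ÷ 20% × 1270 mL = 31.43 mL
sodium sulfate: 2.39 mmol/L × 142 g/mol × 1.27 L ÷ 1000 = 0.43 g
hydrochloric acid: dilute stock: 8.03 mM × 1270 mL ÷ 94 mM = 108.49 mL
calcium chloride: 6.84 mmol/L × 110.98 g/mol × 1.27 L ÷ 1000 = 0.96 g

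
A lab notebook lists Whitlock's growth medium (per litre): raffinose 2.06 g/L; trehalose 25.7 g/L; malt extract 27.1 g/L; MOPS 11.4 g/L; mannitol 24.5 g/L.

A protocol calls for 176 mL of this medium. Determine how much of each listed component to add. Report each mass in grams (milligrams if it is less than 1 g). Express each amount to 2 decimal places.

Working volume: 176 mL = 0.176 L.
raffinose: 2.06 g/L × 0.176 L = 0.36256 g = 362.56 mg
trehalose: 25.7 g/L × 0.176 L = 4.52 g
malt extract: 27.1 g/L × 0.176 L = 4.77 g
MOPS: 11.4 g/L × 0.176 L = 2.01 g
mannitol: 24.5 g/L × 0.176 L = 4.31 g

raffinose 362.56 mg; trehalose 4.52 g; malt extract 4.77 g; MOPS 2.01 g; mannitol 4.31 g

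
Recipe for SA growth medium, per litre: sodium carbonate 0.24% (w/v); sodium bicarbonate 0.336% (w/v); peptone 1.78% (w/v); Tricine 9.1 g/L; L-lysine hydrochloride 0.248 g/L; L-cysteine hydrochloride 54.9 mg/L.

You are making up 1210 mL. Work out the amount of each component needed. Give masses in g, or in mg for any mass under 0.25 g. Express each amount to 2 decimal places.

sodium carbonate 2.90 g; sodium bicarbonate 4.07 g; peptone 21.54 g; Tricine 11.01 g; L-lysine hydrochloride 0.30 g; L-cysteine hydrochloride 66.43 mg

Target volume = 1210 mL = 1.21 L.
sodium carbonate: 0.24% w/v = 2.4 g/L → 2.4 × 1.21 L = 2.90 g
sodium bicarbonate: 0.336% w/v = 3.36 g/L → 3.36 × 1.21 L = 4.07 g
peptone: 1.78% w/v = 17.8 g/L → 17.8 × 1.21 L = 21.54 g
Tricine: 9.1 g/L × 1.21 L = 11.01 g
L-lysine hydrochloride: 0.248 g/L × 1.21 L = 0.30 g
L-cysteine hydrochloride: 54.9 mg/L × 1.21 L = 66.43 mg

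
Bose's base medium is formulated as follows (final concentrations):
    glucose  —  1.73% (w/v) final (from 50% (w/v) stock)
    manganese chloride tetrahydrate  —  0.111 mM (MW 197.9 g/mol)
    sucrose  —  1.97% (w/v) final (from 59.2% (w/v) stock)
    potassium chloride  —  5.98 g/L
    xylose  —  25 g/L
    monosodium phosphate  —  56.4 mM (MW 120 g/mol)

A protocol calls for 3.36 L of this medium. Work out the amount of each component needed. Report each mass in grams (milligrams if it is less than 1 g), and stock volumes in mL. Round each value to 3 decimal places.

glucose 116.256 mL; manganese chloride tetrahydrate 73.809 mg; sucrose 111.811 mL; potassium chloride 20.093 g; xylose 84.000 g; monosodium phosphate 22.740 g

Working volume: 3.36 L.
glucose: V = C2·V2/C1 = 1.73% ÷ 50% × 3360 mL = 116.256 mL
manganese chloride tetrahydrate: 0.111 mmol/L × 197.9 mg/mmol × 3.36 L = 73.809 mg
sucrose: dilute stock: 1.97% ÷ 59.2% × 3360 mL = 111.811 mL
potassium chloride: 5.98 g/L × 3.36 L = 20.093 g
xylose: 25 g/L × 3.36 L = 84.000 g
monosodium phosphate: 56.4 mmol/L × 120 g/mol × 3.36 L ÷ 1000 = 22.740 g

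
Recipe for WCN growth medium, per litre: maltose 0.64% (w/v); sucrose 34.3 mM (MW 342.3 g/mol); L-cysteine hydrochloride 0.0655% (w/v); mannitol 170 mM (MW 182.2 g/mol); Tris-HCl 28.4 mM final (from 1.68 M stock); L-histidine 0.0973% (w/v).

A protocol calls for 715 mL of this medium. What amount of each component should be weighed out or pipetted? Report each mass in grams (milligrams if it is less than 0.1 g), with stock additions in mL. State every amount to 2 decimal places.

Working volume: 715 mL = 0.715 L.
maltose: 0.64% w/v = 6.4 g/L → 6.4 × 0.715 L = 4.58 g
sucrose: 34.3 mmol/L × 342.3 g/mol × 0.715 L ÷ 1000 = 8.39 g
L-cysteine hydrochloride: 0.0655 g per 100 mL × 715 mL ÷ 100 = 0.47 g
mannitol: 170 mmol/L × 182.2 g/mol × 0.715 L ÷ 1000 = 22.15 g
Tris-HCl: V = C2·V2/C1 = 28.4 mM × 715 mL ÷ 1680 mM = 12.09 mL
L-histidine: 0.0973% w/v = 0.973 g/L → 0.973 × 0.715 L = 0.70 g

maltose 4.58 g; sucrose 8.39 g; L-cysteine hydrochloride 0.47 g; mannitol 22.15 g; Tris-HCl 12.09 mL; L-histidine 0.70 g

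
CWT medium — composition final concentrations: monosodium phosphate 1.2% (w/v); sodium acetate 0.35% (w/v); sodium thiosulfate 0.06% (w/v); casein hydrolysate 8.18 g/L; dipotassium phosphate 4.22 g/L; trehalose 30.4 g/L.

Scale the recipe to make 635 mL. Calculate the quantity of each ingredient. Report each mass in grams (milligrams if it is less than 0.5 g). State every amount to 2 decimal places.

monosodium phosphate 7.62 g; sodium acetate 2.22 g; sodium thiosulfate 381.00 mg; casein hydrolysate 5.19 g; dipotassium phosphate 2.68 g; trehalose 19.30 g

Working volume: 635 mL = 0.635 L.
monosodium phosphate: 1.2 g per 100 mL × 635 mL ÷ 100 = 7.62 g
sodium acetate: 0.35 g per 100 mL × 635 mL ÷ 100 = 2.22 g
sodium thiosulfate: 0.06% w/v = 0.6 g/L → 0.6 × 0.635 L = 0.381 g = 381.00 mg
casein hydrolysate: 8.18 g/L × 0.635 L = 5.19 g
dipotassium phosphate: 4.22 g/L × 0.635 L = 2.68 g
trehalose: 30.4 g/L × 0.635 L = 19.30 g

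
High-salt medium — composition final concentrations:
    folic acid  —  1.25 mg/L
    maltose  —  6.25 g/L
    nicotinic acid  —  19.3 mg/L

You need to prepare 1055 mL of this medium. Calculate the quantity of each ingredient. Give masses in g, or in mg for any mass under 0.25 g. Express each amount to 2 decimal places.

folic acid 1.32 mg; maltose 6.59 g; nicotinic acid 20.36 mg

Working volume: 1055 mL = 1.055 L.
folic acid: 1.25 mg/L × 1.055 L = 1.32 mg
maltose: 6.25 g/L × 1.055 L = 6.59 g
nicotinic acid: 19.3 mg/L × 1.055 L = 20.36 mg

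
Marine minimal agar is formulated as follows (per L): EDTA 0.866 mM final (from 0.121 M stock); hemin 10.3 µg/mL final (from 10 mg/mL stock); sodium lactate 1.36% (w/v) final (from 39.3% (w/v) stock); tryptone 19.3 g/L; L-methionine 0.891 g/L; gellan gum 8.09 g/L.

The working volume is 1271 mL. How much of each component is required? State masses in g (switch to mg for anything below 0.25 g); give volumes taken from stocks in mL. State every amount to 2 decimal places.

EDTA 9.10 mL; hemin 1.31 mL; sodium lactate 43.98 mL; tryptone 24.53 g; L-methionine 1.13 g; gellan gum 10.28 g

Working volume: 1271 mL = 1.271 L.
EDTA: C1V1 = C2V2 → 0.866 mM × 1271 mL ÷ 121 mM = 9.10 mL
hemin: V = C2·V2/C1 = 10.3 µg/mL × 1271 mL ÷ 10000 µg/mL = 1.31 mL
sodium lactate: C1V1 = C2V2 → 1.36% ÷ 39.3% × 1271 mL = 43.98 mL
tryptone: 19.3 g/L × 1.271 L = 24.53 g
L-methionine: 0.891 g/L × 1.271 L = 1.13 g
gellan gum: 8.09 g/L × 1.271 L = 10.28 g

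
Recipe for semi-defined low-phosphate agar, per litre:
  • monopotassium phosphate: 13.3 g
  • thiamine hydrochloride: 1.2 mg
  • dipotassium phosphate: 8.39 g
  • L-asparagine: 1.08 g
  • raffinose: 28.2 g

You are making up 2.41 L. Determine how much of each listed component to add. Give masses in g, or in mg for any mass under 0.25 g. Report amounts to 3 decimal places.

Ratio of target to recipe volume: 2410 / 1000 = 2.41.
monopotassium phosphate: 13.3 g × (2410 mL / 1000 mL) = 32.053 g
thiamine hydrochloride: 1.2 mg × (2410 mL / 1000 mL) = 2.892 mg
dipotassium phosphate: 8.39 g × (2410 mL / 1000 mL) = 20.220 g
L-asparagine: 1.08 g × (2410 mL / 1000 mL) = 2.603 g
raffinose: 28.2 g × (2410 mL / 1000 mL) = 67.962 g

monopotassium phosphate 32.053 g; thiamine hydrochloride 2.892 mg; dipotassium phosphate 20.220 g; L-asparagine 2.603 g; raffinose 67.962 g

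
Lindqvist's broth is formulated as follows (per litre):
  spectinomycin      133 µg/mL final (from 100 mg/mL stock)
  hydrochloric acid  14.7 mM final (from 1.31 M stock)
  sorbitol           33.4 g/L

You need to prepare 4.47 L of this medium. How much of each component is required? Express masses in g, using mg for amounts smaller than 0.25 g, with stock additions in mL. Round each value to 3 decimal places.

spectinomycin 5.945 mL; hydrochloric acid 50.160 mL; sorbitol 149.298 g

Scale factor relative to 1 L: 4.47.
spectinomycin: C1V1 = C2V2 → 133 µg/mL × 4470 mL ÷ 100000 µg/mL = 5.945 mL
hydrochloric acid: dilute stock: 14.7 mM × 4470 mL ÷ 1310 mM = 50.160 mL
sorbitol: 33.4 g/L × 4.47 L = 149.298 g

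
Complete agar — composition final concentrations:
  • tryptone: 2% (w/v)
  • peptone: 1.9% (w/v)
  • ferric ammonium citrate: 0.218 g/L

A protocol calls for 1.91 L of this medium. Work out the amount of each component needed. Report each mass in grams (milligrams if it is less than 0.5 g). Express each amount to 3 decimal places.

tryptone 38.200 g; peptone 36.290 g; ferric ammonium citrate 416.380 mg

Working volume: 1.91 L.
tryptone: 2 g per 100 mL × 1910 mL ÷ 100 = 38.200 g
peptone: 1.9% w/v = 19 g/L → 19 × 1.91 L = 36.290 g
ferric ammonium citrate: 0.218 g/L × 1.91 L = 0.41638 g = 416.380 mg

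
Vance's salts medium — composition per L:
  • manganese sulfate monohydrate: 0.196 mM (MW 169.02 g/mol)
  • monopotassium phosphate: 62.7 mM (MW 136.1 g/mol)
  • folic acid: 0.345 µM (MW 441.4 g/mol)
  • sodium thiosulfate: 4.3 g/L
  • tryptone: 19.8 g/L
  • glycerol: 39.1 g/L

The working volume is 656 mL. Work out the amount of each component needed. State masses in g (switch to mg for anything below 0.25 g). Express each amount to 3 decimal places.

manganese sulfate monohydrate 21.732 mg; monopotassium phosphate 5.598 g; folic acid 0.100 mg; sodium thiosulfate 2.821 g; tryptone 12.989 g; glycerol 25.650 g

Working volume: 656 mL = 0.656 L.
manganese sulfate monohydrate: 0.196 mmol/L × 169.02 mg/mmol × 0.656 L = 21.732 mg
monopotassium phosphate: 62.7 mmol/L × 136.1 g/mol × 0.656 L ÷ 1000 = 5.598 g
folic acid: 0.345 µmol/L × 441.4 g/mol × 0.656 L ÷ 1000 = 0.100 mg
sodium thiosulfate: 4.3 g/L × 0.656 L = 2.821 g
tryptone: 19.8 g/L × 0.656 L = 12.989 g
glycerol: 39.1 g/L × 0.656 L = 25.650 g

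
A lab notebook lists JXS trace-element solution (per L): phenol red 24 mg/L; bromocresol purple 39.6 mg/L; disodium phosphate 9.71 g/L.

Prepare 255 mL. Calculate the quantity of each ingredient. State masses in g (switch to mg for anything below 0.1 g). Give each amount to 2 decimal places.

Target volume = 255 mL = 0.255 L.
phenol red: 24 mg/L × 0.255 L = 6.12 mg
bromocresol purple: 39.6 mg/L × 0.255 L = 10.10 mg
disodium phosphate: 9.71 g/L × 0.255 L = 2.48 g

phenol red 6.12 mg; bromocresol purple 10.10 mg; disodium phosphate 2.48 g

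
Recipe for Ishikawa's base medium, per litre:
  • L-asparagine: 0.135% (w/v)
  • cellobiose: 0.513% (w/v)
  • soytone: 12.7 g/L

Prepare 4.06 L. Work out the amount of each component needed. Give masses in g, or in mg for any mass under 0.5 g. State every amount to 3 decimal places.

L-asparagine 5.481 g; cellobiose 20.828 g; soytone 51.562 g

Scale factor relative to 1 L: 4.06.
L-asparagine: 0.135 g per 100 mL × 4060 mL ÷ 100 = 5.481 g
cellobiose: 0.513% w/v = 5.13 g/L → 5.13 × 4.06 L = 20.828 g
soytone: 12.7 g/L × 4.06 L = 51.562 g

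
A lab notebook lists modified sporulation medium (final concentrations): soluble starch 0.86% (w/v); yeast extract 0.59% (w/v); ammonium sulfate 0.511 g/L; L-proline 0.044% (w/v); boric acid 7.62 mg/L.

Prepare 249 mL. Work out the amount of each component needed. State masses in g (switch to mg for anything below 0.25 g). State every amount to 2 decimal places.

soluble starch 2.14 g; yeast extract 1.47 g; ammonium sulfate 127.24 mg; L-proline 109.56 mg; boric acid 1.90 mg

Working volume: 249 mL = 0.249 L.
soluble starch: 0.86 g per 100 mL × 249 mL ÷ 100 = 2.14 g
yeast extract: 0.59 g per 100 mL × 249 mL ÷ 100 = 1.47 g
ammonium sulfate: 0.511 g/L × 0.249 L = 0.127239 g = 127.24 mg
L-proline: 0.044% w/v = 0.44 g/L → 0.44 × 0.249 L = 0.10956 g = 109.56 mg
boric acid: 7.62 mg/L × 0.249 L = 1.90 mg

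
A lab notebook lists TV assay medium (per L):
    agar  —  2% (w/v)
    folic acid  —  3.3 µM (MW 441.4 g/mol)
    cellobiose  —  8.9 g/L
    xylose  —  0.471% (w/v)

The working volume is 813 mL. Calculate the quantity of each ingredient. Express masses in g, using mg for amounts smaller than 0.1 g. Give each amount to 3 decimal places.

Target volume = 813 mL = 0.813 L.
agar: 2% w/v = 20 g/L → 20 × 0.813 L = 16.260 g
folic acid: 3.3 µmol/L × 441.4 g/mol × 0.813 L ÷ 1000 = 1.184 mg
cellobiose: 8.9 g/L × 0.813 L = 7.236 g
xylose: 0.471% w/v = 4.71 g/L → 4.71 × 0.813 L = 3.829 g

agar 16.260 g; folic acid 1.184 mg; cellobiose 7.236 g; xylose 3.829 g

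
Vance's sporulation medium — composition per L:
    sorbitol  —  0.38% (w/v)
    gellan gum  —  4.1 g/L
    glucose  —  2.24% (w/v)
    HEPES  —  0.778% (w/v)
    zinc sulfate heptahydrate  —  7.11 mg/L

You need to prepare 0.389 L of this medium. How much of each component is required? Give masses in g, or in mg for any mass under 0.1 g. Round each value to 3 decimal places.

Working volume: 0.389 L.
sorbitol: 0.38 g per 100 mL × 389 mL ÷ 100 = 1.478 g
gellan gum: 4.1 g/L × 0.389 L = 1.595 g
glucose: 2.24 g per 100 mL × 389 mL ÷ 100 = 8.714 g
HEPES: 0.778 g per 100 mL × 389 mL ÷ 100 = 3.026 g
zinc sulfate heptahydrate: 7.11 mg/L × 0.389 L = 2.766 mg

sorbitol 1.478 g; gellan gum 1.595 g; glucose 8.714 g; HEPES 3.026 g; zinc sulfate heptahydrate 2.766 mg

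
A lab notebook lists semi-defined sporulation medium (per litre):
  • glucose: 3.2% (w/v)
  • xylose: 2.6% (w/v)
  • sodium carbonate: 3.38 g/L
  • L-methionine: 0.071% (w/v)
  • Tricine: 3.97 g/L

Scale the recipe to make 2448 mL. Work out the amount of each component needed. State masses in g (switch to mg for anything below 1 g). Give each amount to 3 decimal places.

Working volume: 2448 mL = 2.448 L.
glucose: 3.2 g per 100 mL × 2448 mL ÷ 100 = 78.336 g
xylose: 2.6 g per 100 mL × 2448 mL ÷ 100 = 63.648 g
sodium carbonate: 3.38 g/L × 2.448 L = 8.274 g
L-methionine: 0.071% w/v = 0.71 g/L → 0.71 × 2.448 L = 1.738 g
Tricine: 3.97 g/L × 2.448 L = 9.719 g

glucose 78.336 g; xylose 63.648 g; sodium carbonate 8.274 g; L-methionine 1.738 g; Tricine 9.719 g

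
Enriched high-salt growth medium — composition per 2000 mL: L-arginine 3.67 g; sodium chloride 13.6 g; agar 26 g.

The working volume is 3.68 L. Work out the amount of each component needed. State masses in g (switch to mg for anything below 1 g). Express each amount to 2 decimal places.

Ratio of target to recipe volume: 3680 / 2000 = 1.84.
L-arginine: 3.67 g × (3680 mL / 2000 mL) = 6.75 g
sodium chloride: 13.6 g × (3680 mL / 2000 mL) = 25.02 g
agar: 26 g × (3680 mL / 2000 mL) = 47.84 g

L-arginine 6.75 g; sodium chloride 25.02 g; agar 47.84 g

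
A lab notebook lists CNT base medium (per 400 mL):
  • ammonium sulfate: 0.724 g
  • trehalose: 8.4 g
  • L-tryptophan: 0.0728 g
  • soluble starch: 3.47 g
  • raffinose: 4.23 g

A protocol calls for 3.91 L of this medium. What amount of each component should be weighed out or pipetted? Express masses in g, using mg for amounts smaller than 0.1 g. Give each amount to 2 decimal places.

ammonium sulfate 7.08 g; trehalose 82.11 g; L-tryptophan 0.71 g; soluble starch 33.92 g; raffinose 41.35 g

Ratio of target to recipe volume: 3910 / 400 = 9.775.
ammonium sulfate: 0.724 g × (3910 mL / 400 mL) = 7.08 g
trehalose: 8.4 g × (3910 mL / 400 mL) = 82.11 g
L-tryptophan: 0.0728 g × (3910 mL / 400 mL) = 0.71 g
soluble starch: 3.47 g × (3910 mL / 400 mL) = 33.92 g
raffinose: 4.23 g × (3910 mL / 400 mL) = 41.35 g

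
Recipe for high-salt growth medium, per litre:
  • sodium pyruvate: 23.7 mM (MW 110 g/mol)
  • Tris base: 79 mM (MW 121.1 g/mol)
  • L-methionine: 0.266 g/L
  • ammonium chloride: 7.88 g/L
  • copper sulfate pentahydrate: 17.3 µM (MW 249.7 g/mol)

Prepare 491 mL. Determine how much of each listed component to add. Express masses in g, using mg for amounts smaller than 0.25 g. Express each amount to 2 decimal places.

sodium pyruvate 1.28 g; Tris base 4.70 g; L-methionine 130.61 mg; ammonium chloride 3.87 g; copper sulfate pentahydrate 2.12 mg

Working volume: 491 mL = 0.491 L.
sodium pyruvate: 23.7 mmol/L × 110 g/mol × 0.491 L ÷ 1000 = 1.28 g
Tris base: 79 mmol/L × 121.1 g/mol × 0.491 L ÷ 1000 = 4.70 g
L-methionine: 0.266 g/L × 0.491 L = 0.130606 g = 130.61 mg
ammonium chloride: 7.88 g/L × 0.491 L = 3.87 g
copper sulfate pentahydrate: 17.3 µmol/L × 249.7 g/mol × 0.491 L ÷ 1000 = 2.12 mg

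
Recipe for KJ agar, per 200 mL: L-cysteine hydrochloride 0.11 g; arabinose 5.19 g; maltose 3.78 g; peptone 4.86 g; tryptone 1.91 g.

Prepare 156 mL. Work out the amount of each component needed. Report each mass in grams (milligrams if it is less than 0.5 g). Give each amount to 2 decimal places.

Ratio of target to recipe volume: 156 / 200 = 0.78.
L-cysteine hydrochloride: 0.11 g × (156 mL / 200 mL) = 0.0858 g = 85.80 mg
arabinose: 5.19 g × (156 mL / 200 mL) = 4.05 g
maltose: 3.78 g × (156 mL / 200 mL) = 2.95 g
peptone: 4.86 g × (156 mL / 200 mL) = 3.79 g
tryptone: 1.91 g × (156 mL / 200 mL) = 1.49 g

L-cysteine hydrochloride 85.80 mg; arabinose 4.05 g; maltose 2.95 g; peptone 3.79 g; tryptone 1.49 g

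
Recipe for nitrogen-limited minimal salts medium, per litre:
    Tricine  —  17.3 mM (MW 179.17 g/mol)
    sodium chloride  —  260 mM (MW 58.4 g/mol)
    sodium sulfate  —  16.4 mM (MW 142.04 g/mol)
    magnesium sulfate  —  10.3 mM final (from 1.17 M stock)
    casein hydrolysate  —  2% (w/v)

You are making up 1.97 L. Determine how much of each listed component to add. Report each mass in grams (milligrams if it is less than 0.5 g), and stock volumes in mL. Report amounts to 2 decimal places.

Scale factor relative to 1 L: 1.97.
Tricine: 17.3 mmol/L × 179.17 g/mol × 1.97 L ÷ 1000 = 6.11 g
sodium chloride: 260 mmol/L × 58.4 g/mol × 1.97 L ÷ 1000 = 29.91 g
sodium sulfate: 16.4 mmol/L × 142.04 g/mol × 1.97 L ÷ 1000 = 4.59 g
magnesium sulfate: C1V1 = C2V2 → 10.3 mM × 1970 mL ÷ 1170 mM = 17.34 mL
casein hydrolysate: 2 g per 100 mL × 1970 mL ÷ 100 = 39.40 g

Tricine 6.11 g; sodium chloride 29.91 g; sodium sulfate 4.59 g; magnesium sulfate 17.34 mL; casein hydrolysate 39.40 g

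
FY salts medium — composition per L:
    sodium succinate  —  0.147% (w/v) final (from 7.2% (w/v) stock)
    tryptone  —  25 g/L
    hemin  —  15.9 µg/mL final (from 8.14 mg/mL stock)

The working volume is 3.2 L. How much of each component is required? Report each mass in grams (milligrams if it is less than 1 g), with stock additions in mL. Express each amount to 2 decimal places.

sodium succinate 65.33 mL; tryptone 80.00 g; hemin 6.25 mL

Scale factor relative to 1 L: 3.2.
sodium succinate: V = C2·V2/C1 = 0.147% ÷ 7.2% × 3200 mL = 65.33 mL
tryptone: 25 g/L × 3.2 L = 80.00 g
hemin: V = C2·V2/C1 = 15.9 µg/mL × 3200 mL ÷ 8140 µg/mL = 6.25 mL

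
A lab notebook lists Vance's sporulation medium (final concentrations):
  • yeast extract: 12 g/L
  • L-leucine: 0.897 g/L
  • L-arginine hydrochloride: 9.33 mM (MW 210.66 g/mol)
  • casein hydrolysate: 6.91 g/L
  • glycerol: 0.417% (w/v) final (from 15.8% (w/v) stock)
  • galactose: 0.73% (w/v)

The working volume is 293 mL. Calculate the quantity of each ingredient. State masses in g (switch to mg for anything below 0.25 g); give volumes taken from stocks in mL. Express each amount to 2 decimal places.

yeast extract 3.52 g; L-leucine 0.26 g; L-arginine hydrochloride 0.58 g; casein hydrolysate 2.02 g; glycerol 7.73 mL; galactose 2.14 g

Working volume: 293 mL = 0.293 L.
yeast extract: 12 g/L × 0.293 L = 3.52 g
L-leucine: 0.897 g/L × 0.293 L = 0.26 g
L-arginine hydrochloride: 9.33 mmol/L × 210.66 g/mol × 0.293 L ÷ 1000 = 0.58 g
casein hydrolysate: 6.91 g/L × 0.293 L = 2.02 g
glycerol: C1V1 = C2V2 → 0.417% ÷ 15.8% × 293 mL = 7.73 mL
galactose: 0.73 g per 100 mL × 293 mL ÷ 100 = 2.14 g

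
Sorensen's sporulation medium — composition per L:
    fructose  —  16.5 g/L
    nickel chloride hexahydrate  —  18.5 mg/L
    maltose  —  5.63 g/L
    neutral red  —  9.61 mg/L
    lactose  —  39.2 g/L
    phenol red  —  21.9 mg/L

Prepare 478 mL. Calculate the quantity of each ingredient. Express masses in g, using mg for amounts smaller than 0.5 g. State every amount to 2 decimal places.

Scale factor relative to 1 L: 0.478.
fructose: 16.5 g/L × 0.478 L = 7.89 g
nickel chloride hexahydrate: 18.5 mg/L × 0.478 L = 8.84 mg
maltose: 5.63 g/L × 0.478 L = 2.69 g
neutral red: 9.61 mg/L × 0.478 L = 4.59 mg
lactose: 39.2 g/L × 0.478 L = 18.74 g
phenol red: 21.9 mg/L × 0.478 L = 10.47 mg

fructose 7.89 g; nickel chloride hexahydrate 8.84 mg; maltose 2.69 g; neutral red 4.59 mg; lactose 18.74 g; phenol red 10.47 mg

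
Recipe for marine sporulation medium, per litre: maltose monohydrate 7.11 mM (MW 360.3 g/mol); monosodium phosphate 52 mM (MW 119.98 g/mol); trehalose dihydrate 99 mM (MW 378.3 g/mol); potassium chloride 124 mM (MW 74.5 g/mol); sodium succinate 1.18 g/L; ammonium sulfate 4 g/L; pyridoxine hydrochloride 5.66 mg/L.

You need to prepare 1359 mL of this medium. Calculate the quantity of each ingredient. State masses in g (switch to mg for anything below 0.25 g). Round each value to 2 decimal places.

Working volume: 1359 mL = 1.359 L.
maltose monohydrate: 7.11 mmol/L × 360.3 g/mol × 1.359 L ÷ 1000 = 3.48 g
monosodium phosphate: 52 mmol/L × 119.98 g/mol × 1.359 L ÷ 1000 = 8.48 g
trehalose dihydrate: 99 mmol/L × 378.3 g/mol × 1.359 L ÷ 1000 = 50.90 g
potassium chloride: 124 mmol/L × 74.5 g/mol × 1.359 L ÷ 1000 = 12.55 g
sodium succinate: 1.18 g/L × 1.359 L = 1.60 g
ammonium sulfate: 4 g/L × 1.359 L = 5.44 g
pyridoxine hydrochloride: 5.66 mg/L × 1.359 L = 7.69 mg

maltose monohydrate 3.48 g; monosodium phosphate 8.48 g; trehalose dihydrate 50.90 g; potassium chloride 12.55 g; sodium succinate 1.60 g; ammonium sulfate 5.44 g; pyridoxine hydrochloride 7.69 mg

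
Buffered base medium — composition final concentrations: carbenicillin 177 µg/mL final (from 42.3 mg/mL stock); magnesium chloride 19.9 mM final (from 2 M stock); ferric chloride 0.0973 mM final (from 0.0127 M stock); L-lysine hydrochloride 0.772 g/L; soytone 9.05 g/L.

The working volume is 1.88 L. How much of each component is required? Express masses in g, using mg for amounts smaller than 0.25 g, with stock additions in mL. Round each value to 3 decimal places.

Scale factor relative to 1 L: 1.88.
carbenicillin: C1V1 = C2V2 → 177 µg/mL × 1880 mL ÷ 42300 µg/mL = 7.867 mL
magnesium chloride: dilute stock: 19.9 mM × 1880 mL ÷ 2000 mM = 18.706 mL
ferric chloride: V = C2·V2/C1 = 0.0973 mM × 1880 mL ÷ 12.7 mM = 14.403 mL
L-lysine hydrochloride: 0.772 g/L × 1.88 L = 1.451 g
soytone: 9.05 g/L × 1.88 L = 17.014 g

carbenicillin 7.867 mL; magnesium chloride 18.706 mL; ferric chloride 14.403 mL; L-lysine hydrochloride 1.451 g; soytone 17.014 g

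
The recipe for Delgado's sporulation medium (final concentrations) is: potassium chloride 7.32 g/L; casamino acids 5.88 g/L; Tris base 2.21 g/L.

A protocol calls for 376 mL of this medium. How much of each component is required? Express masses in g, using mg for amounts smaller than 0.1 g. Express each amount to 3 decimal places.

potassium chloride 2.752 g; casamino acids 2.211 g; Tris base 0.831 g

Working volume: 376 mL = 0.376 L.
potassium chloride: 7.32 g/L × 0.376 L = 2.752 g
casamino acids: 5.88 g/L × 0.376 L = 2.211 g
Tris base: 2.21 g/L × 0.376 L = 0.831 g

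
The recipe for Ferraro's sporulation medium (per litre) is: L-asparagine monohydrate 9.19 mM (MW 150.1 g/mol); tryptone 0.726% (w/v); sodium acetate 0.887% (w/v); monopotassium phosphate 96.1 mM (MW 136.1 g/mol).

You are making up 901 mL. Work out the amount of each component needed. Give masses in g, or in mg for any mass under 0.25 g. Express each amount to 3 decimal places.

L-asparagine monohydrate 1.243 g; tryptone 6.541 g; sodium acetate 7.992 g; monopotassium phosphate 11.784 g

Working volume: 901 mL = 0.901 L.
L-asparagine monohydrate: 9.19 mmol/L × 150.1 g/mol × 0.901 L ÷ 1000 = 1.243 g
tryptone: 0.726% w/v = 7.26 g/L → 7.26 × 0.901 L = 6.541 g
sodium acetate: 0.887 g per 100 mL × 901 mL ÷ 100 = 7.992 g
monopotassium phosphate: 96.1 mmol/L × 136.1 g/mol × 0.901 L ÷ 1000 = 11.784 g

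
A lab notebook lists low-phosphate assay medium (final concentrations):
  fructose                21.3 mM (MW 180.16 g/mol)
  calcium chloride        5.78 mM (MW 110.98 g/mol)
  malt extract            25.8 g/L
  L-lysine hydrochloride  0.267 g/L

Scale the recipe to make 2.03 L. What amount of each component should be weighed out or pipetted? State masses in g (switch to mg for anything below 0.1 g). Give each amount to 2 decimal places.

fructose 7.79 g; calcium chloride 1.30 g; malt extract 52.37 g; L-lysine hydrochloride 0.54 g

Scale factor relative to 1 L: 2.03.
fructose: 21.3 mmol/L × 180.16 g/mol × 2.03 L ÷ 1000 = 7.79 g
calcium chloride: 5.78 mmol/L × 110.98 g/mol × 2.03 L ÷ 1000 = 1.30 g
malt extract: 25.8 g/L × 2.03 L = 52.37 g
L-lysine hydrochloride: 0.267 g/L × 2.03 L = 0.54 g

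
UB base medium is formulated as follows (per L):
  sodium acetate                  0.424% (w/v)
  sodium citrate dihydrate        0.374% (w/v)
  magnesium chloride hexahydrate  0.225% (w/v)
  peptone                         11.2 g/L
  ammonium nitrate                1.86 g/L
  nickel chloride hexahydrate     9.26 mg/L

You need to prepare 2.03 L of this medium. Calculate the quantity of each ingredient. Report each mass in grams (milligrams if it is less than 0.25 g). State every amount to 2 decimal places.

sodium acetate 8.61 g; sodium citrate dihydrate 7.59 g; magnesium chloride hexahydrate 4.57 g; peptone 22.74 g; ammonium nitrate 3.78 g; nickel chloride hexahydrate 18.80 mg

Scale factor relative to 1 L: 2.03.
sodium acetate: 0.424 g per 100 mL × 2030 mL ÷ 100 = 8.61 g
sodium citrate dihydrate: 0.374% w/v = 3.74 g/L → 3.74 × 2.03 L = 7.59 g
magnesium chloride hexahydrate: 0.225 g per 100 mL × 2030 mL ÷ 100 = 4.57 g
peptone: 11.2 g/L × 2.03 L = 22.74 g
ammonium nitrate: 1.86 g/L × 2.03 L = 3.78 g
nickel chloride hexahydrate: 9.26 mg/L × 2.03 L = 18.80 mg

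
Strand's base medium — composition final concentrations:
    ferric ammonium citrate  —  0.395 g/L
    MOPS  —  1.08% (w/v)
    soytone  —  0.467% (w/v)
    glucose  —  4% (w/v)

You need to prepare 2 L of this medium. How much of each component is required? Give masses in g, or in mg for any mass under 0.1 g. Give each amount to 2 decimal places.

Working volume: 2 L.
ferric ammonium citrate: 0.395 g/L × 2 L = 0.79 g
MOPS: 1.08 g per 100 mL × 2000 mL ÷ 100 = 21.60 g
soytone: 0.467 g per 100 mL × 2000 mL ÷ 100 = 9.34 g
glucose: 4 g per 100 mL × 2000 mL ÷ 100 = 80.00 g

ferric ammonium citrate 0.79 g; MOPS 21.60 g; soytone 9.34 g; glucose 80.00 g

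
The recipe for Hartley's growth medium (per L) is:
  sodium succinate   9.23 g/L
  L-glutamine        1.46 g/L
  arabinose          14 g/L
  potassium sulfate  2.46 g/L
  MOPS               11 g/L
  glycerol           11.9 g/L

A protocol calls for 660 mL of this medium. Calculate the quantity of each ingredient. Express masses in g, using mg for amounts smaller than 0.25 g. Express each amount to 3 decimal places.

Working volume: 660 mL = 0.66 L.
sodium succinate: 9.23 g/L × 0.66 L = 6.092 g
L-glutamine: 1.46 g/L × 0.66 L = 0.964 g
arabinose: 14 g/L × 0.66 L = 9.240 g
potassium sulfate: 2.46 g/L × 0.66 L = 1.624 g
MOPS: 11 g/L × 0.66 L = 7.260 g
glycerol: 11.9 g/L × 0.66 L = 7.854 g

sodium succinate 6.092 g; L-glutamine 0.964 g; arabinose 9.240 g; potassium sulfate 1.624 g; MOPS 7.260 g; glycerol 7.854 g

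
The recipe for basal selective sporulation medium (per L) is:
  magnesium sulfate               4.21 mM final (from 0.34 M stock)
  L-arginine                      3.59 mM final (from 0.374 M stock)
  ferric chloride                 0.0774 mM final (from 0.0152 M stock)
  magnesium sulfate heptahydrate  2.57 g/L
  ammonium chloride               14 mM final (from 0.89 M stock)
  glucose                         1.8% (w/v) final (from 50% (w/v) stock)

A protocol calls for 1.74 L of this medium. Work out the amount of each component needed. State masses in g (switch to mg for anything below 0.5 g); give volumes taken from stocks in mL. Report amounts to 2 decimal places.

Scale factor relative to 1 L: 1.74.
magnesium sulfate: C1V1 = C2V2 → 4.21 mM × 1740 mL ÷ 340 mM = 21.55 mL
L-arginine: V = C2·V2/C1 = 3.59 mM × 1740 mL ÷ 374 mM = 16.70 mL
ferric chloride: C1V1 = C2V2 → 0.0774 mM × 1740 mL ÷ 15.2 mM = 8.86 mL
magnesium sulfate heptahydrate: 2.57 g/L × 1.74 L = 4.47 g
ammonium chloride: dilute stock: 14 mM × 1740 mL ÷ 890 mM = 27.37 mL
glucose: dilute stock: 1.8% ÷ 50% × 1740 mL = 62.64 mL

magnesium sulfate 21.55 mL; L-arginine 16.70 mL; ferric chloride 8.86 mL; magnesium sulfate heptahydrate 4.47 g; ammonium chloride 27.37 mL; glucose 62.64 mL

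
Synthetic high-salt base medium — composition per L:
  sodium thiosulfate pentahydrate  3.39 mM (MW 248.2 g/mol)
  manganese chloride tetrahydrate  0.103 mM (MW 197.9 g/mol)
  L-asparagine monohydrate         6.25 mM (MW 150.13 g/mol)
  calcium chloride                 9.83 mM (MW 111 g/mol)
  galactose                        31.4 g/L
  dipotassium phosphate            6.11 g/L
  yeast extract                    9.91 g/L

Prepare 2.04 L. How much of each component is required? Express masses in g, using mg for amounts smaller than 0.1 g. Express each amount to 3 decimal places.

sodium thiosulfate pentahydrate 1.716 g; manganese chloride tetrahydrate 41.583 mg; L-asparagine monohydrate 1.914 g; calcium chloride 2.226 g; galactose 64.056 g; dipotassium phosphate 12.464 g; yeast extract 20.216 g

Scale factor relative to 1 L: 2.04.
sodium thiosulfate pentahydrate: 3.39 mmol/L × 248.2 g/mol × 2.04 L ÷ 1000 = 1.716 g
manganese chloride tetrahydrate: 0.103 mmol/L × 197.9 mg/mmol × 2.04 L = 41.583 mg
L-asparagine monohydrate: 6.25 mmol/L × 150.13 g/mol × 2.04 L ÷ 1000 = 1.914 g
calcium chloride: 9.83 mmol/L × 111 g/mol × 2.04 L ÷ 1000 = 2.226 g
galactose: 31.4 g/L × 2.04 L = 64.056 g
dipotassium phosphate: 6.11 g/L × 2.04 L = 12.464 g
yeast extract: 9.91 g/L × 2.04 L = 20.216 g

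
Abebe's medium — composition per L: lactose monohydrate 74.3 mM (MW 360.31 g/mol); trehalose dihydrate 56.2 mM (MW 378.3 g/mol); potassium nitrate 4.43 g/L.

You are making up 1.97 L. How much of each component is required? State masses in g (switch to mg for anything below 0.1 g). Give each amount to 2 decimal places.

Scale factor relative to 1 L: 1.97.
lactose monohydrate: 74.3 mmol/L × 360.31 g/mol × 1.97 L ÷ 1000 = 52.74 g
trehalose dihydrate: 56.2 mmol/L × 378.3 g/mol × 1.97 L ÷ 1000 = 41.88 g
potassium nitrate: 4.43 g/L × 1.97 L = 8.73 g

lactose monohydrate 52.74 g; trehalose dihydrate 41.88 g; potassium nitrate 8.73 g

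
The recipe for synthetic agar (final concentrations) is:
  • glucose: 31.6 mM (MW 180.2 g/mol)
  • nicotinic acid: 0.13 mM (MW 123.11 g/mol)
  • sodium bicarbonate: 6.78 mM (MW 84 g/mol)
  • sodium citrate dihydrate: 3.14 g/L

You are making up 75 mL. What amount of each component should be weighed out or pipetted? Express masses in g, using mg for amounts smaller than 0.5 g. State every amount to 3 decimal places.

glucose 427.074 mg; nicotinic acid 1.200 mg; sodium bicarbonate 42.714 mg; sodium citrate dihydrate 235.500 mg

Scale factor relative to 1 L: 0.075.
glucose: 31.6 mmol/L × 180.2 mg/mmol × 0.075 L = 427.074 mg
nicotinic acid: 0.13 mmol/L × 123.11 mg/mmol × 0.075 L = 1.200 mg
sodium bicarbonate: 6.78 mmol/L × 84 mg/mmol × 0.075 L = 42.714 mg
sodium citrate dihydrate: 3.14 g/L × 0.075 L = 0.2355 g = 235.500 mg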